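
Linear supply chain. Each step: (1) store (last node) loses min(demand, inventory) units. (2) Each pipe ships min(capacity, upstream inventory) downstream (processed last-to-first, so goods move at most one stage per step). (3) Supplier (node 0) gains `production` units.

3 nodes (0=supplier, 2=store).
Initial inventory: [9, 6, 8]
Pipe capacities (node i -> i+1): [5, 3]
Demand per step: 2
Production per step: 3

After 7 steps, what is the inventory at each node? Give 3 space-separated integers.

Step 1: demand=2,sold=2 ship[1->2]=3 ship[0->1]=5 prod=3 -> inv=[7 8 9]
Step 2: demand=2,sold=2 ship[1->2]=3 ship[0->1]=5 prod=3 -> inv=[5 10 10]
Step 3: demand=2,sold=2 ship[1->2]=3 ship[0->1]=5 prod=3 -> inv=[3 12 11]
Step 4: demand=2,sold=2 ship[1->2]=3 ship[0->1]=3 prod=3 -> inv=[3 12 12]
Step 5: demand=2,sold=2 ship[1->2]=3 ship[0->1]=3 prod=3 -> inv=[3 12 13]
Step 6: demand=2,sold=2 ship[1->2]=3 ship[0->1]=3 prod=3 -> inv=[3 12 14]
Step 7: demand=2,sold=2 ship[1->2]=3 ship[0->1]=3 prod=3 -> inv=[3 12 15]

3 12 15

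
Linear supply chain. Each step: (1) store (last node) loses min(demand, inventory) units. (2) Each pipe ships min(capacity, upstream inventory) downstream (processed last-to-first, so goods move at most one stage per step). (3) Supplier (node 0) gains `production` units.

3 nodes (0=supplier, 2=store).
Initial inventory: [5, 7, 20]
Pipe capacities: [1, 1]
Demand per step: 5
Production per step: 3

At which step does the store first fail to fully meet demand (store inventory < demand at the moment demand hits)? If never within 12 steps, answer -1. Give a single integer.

Step 1: demand=5,sold=5 ship[1->2]=1 ship[0->1]=1 prod=3 -> [7 7 16]
Step 2: demand=5,sold=5 ship[1->2]=1 ship[0->1]=1 prod=3 -> [9 7 12]
Step 3: demand=5,sold=5 ship[1->2]=1 ship[0->1]=1 prod=3 -> [11 7 8]
Step 4: demand=5,sold=5 ship[1->2]=1 ship[0->1]=1 prod=3 -> [13 7 4]
Step 5: demand=5,sold=4 ship[1->2]=1 ship[0->1]=1 prod=3 -> [15 7 1]
Step 6: demand=5,sold=1 ship[1->2]=1 ship[0->1]=1 prod=3 -> [17 7 1]
Step 7: demand=5,sold=1 ship[1->2]=1 ship[0->1]=1 prod=3 -> [19 7 1]
Step 8: demand=5,sold=1 ship[1->2]=1 ship[0->1]=1 prod=3 -> [21 7 1]
Step 9: demand=5,sold=1 ship[1->2]=1 ship[0->1]=1 prod=3 -> [23 7 1]
Step 10: demand=5,sold=1 ship[1->2]=1 ship[0->1]=1 prod=3 -> [25 7 1]
Step 11: demand=5,sold=1 ship[1->2]=1 ship[0->1]=1 prod=3 -> [27 7 1]
Step 12: demand=5,sold=1 ship[1->2]=1 ship[0->1]=1 prod=3 -> [29 7 1]
First stockout at step 5

5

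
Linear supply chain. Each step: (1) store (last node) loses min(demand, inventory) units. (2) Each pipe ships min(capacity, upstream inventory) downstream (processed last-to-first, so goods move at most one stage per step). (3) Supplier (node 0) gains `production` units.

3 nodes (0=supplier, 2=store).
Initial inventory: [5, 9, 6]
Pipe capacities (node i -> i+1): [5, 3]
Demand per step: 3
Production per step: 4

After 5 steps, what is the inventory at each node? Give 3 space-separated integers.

Step 1: demand=3,sold=3 ship[1->2]=3 ship[0->1]=5 prod=4 -> inv=[4 11 6]
Step 2: demand=3,sold=3 ship[1->2]=3 ship[0->1]=4 prod=4 -> inv=[4 12 6]
Step 3: demand=3,sold=3 ship[1->2]=3 ship[0->1]=4 prod=4 -> inv=[4 13 6]
Step 4: demand=3,sold=3 ship[1->2]=3 ship[0->1]=4 prod=4 -> inv=[4 14 6]
Step 5: demand=3,sold=3 ship[1->2]=3 ship[0->1]=4 prod=4 -> inv=[4 15 6]

4 15 6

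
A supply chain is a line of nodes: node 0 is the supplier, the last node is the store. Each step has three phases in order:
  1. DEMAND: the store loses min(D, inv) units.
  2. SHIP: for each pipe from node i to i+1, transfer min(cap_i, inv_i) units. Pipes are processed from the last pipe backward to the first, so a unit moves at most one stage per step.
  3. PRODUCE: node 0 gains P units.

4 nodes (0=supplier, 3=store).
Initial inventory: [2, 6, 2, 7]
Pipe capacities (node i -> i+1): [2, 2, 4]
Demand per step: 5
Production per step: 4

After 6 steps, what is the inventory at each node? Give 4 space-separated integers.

Step 1: demand=5,sold=5 ship[2->3]=2 ship[1->2]=2 ship[0->1]=2 prod=4 -> inv=[4 6 2 4]
Step 2: demand=5,sold=4 ship[2->3]=2 ship[1->2]=2 ship[0->1]=2 prod=4 -> inv=[6 6 2 2]
Step 3: demand=5,sold=2 ship[2->3]=2 ship[1->2]=2 ship[0->1]=2 prod=4 -> inv=[8 6 2 2]
Step 4: demand=5,sold=2 ship[2->3]=2 ship[1->2]=2 ship[0->1]=2 prod=4 -> inv=[10 6 2 2]
Step 5: demand=5,sold=2 ship[2->3]=2 ship[1->2]=2 ship[0->1]=2 prod=4 -> inv=[12 6 2 2]
Step 6: demand=5,sold=2 ship[2->3]=2 ship[1->2]=2 ship[0->1]=2 prod=4 -> inv=[14 6 2 2]

14 6 2 2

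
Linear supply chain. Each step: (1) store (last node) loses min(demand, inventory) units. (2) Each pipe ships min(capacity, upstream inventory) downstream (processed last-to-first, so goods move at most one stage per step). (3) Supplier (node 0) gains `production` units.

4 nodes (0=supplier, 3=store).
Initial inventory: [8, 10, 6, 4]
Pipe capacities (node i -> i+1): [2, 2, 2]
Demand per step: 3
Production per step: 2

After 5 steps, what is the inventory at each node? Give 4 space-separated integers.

Step 1: demand=3,sold=3 ship[2->3]=2 ship[1->2]=2 ship[0->1]=2 prod=2 -> inv=[8 10 6 3]
Step 2: demand=3,sold=3 ship[2->3]=2 ship[1->2]=2 ship[0->1]=2 prod=2 -> inv=[8 10 6 2]
Step 3: demand=3,sold=2 ship[2->3]=2 ship[1->2]=2 ship[0->1]=2 prod=2 -> inv=[8 10 6 2]
Step 4: demand=3,sold=2 ship[2->3]=2 ship[1->2]=2 ship[0->1]=2 prod=2 -> inv=[8 10 6 2]
Step 5: demand=3,sold=2 ship[2->3]=2 ship[1->2]=2 ship[0->1]=2 prod=2 -> inv=[8 10 6 2]

8 10 6 2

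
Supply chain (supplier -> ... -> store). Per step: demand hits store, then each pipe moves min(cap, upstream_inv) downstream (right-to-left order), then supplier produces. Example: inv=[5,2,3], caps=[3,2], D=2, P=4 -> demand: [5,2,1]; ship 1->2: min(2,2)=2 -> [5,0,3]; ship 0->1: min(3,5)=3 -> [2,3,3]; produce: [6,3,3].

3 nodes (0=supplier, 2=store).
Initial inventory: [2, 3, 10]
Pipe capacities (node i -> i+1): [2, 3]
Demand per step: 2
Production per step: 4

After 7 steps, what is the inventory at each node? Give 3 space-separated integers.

Step 1: demand=2,sold=2 ship[1->2]=3 ship[0->1]=2 prod=4 -> inv=[4 2 11]
Step 2: demand=2,sold=2 ship[1->2]=2 ship[0->1]=2 prod=4 -> inv=[6 2 11]
Step 3: demand=2,sold=2 ship[1->2]=2 ship[0->1]=2 prod=4 -> inv=[8 2 11]
Step 4: demand=2,sold=2 ship[1->2]=2 ship[0->1]=2 prod=4 -> inv=[10 2 11]
Step 5: demand=2,sold=2 ship[1->2]=2 ship[0->1]=2 prod=4 -> inv=[12 2 11]
Step 6: demand=2,sold=2 ship[1->2]=2 ship[0->1]=2 prod=4 -> inv=[14 2 11]
Step 7: demand=2,sold=2 ship[1->2]=2 ship[0->1]=2 prod=4 -> inv=[16 2 11]

16 2 11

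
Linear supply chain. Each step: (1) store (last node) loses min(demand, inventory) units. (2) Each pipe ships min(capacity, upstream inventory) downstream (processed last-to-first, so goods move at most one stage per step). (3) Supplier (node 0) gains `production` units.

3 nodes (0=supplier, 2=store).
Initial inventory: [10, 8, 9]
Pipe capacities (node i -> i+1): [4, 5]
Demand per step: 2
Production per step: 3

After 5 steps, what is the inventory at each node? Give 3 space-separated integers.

Step 1: demand=2,sold=2 ship[1->2]=5 ship[0->1]=4 prod=3 -> inv=[9 7 12]
Step 2: demand=2,sold=2 ship[1->2]=5 ship[0->1]=4 prod=3 -> inv=[8 6 15]
Step 3: demand=2,sold=2 ship[1->2]=5 ship[0->1]=4 prod=3 -> inv=[7 5 18]
Step 4: demand=2,sold=2 ship[1->2]=5 ship[0->1]=4 prod=3 -> inv=[6 4 21]
Step 5: demand=2,sold=2 ship[1->2]=4 ship[0->1]=4 prod=3 -> inv=[5 4 23]

5 4 23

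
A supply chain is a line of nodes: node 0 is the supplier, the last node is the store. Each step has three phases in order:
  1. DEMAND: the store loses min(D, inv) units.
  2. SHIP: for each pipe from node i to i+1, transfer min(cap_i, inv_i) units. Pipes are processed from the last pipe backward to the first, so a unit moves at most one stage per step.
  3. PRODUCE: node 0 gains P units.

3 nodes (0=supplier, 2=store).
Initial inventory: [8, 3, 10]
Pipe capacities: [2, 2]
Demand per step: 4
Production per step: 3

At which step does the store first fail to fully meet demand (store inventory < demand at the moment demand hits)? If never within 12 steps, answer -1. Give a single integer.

Step 1: demand=4,sold=4 ship[1->2]=2 ship[0->1]=2 prod=3 -> [9 3 8]
Step 2: demand=4,sold=4 ship[1->2]=2 ship[0->1]=2 prod=3 -> [10 3 6]
Step 3: demand=4,sold=4 ship[1->2]=2 ship[0->1]=2 prod=3 -> [11 3 4]
Step 4: demand=4,sold=4 ship[1->2]=2 ship[0->1]=2 prod=3 -> [12 3 2]
Step 5: demand=4,sold=2 ship[1->2]=2 ship[0->1]=2 prod=3 -> [13 3 2]
Step 6: demand=4,sold=2 ship[1->2]=2 ship[0->1]=2 prod=3 -> [14 3 2]
Step 7: demand=4,sold=2 ship[1->2]=2 ship[0->1]=2 prod=3 -> [15 3 2]
Step 8: demand=4,sold=2 ship[1->2]=2 ship[0->1]=2 prod=3 -> [16 3 2]
Step 9: demand=4,sold=2 ship[1->2]=2 ship[0->1]=2 prod=3 -> [17 3 2]
Step 10: demand=4,sold=2 ship[1->2]=2 ship[0->1]=2 prod=3 -> [18 3 2]
Step 11: demand=4,sold=2 ship[1->2]=2 ship[0->1]=2 prod=3 -> [19 3 2]
Step 12: demand=4,sold=2 ship[1->2]=2 ship[0->1]=2 prod=3 -> [20 3 2]
First stockout at step 5

5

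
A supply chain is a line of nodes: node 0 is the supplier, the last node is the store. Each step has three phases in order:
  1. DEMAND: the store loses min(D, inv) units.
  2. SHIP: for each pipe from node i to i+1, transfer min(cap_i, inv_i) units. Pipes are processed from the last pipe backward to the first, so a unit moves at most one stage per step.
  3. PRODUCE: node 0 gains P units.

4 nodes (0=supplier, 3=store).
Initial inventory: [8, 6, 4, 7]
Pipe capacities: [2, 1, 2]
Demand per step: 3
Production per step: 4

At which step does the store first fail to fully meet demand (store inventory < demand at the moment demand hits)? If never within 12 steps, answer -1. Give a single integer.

Step 1: demand=3,sold=3 ship[2->3]=2 ship[1->2]=1 ship[0->1]=2 prod=4 -> [10 7 3 6]
Step 2: demand=3,sold=3 ship[2->3]=2 ship[1->2]=1 ship[0->1]=2 prod=4 -> [12 8 2 5]
Step 3: demand=3,sold=3 ship[2->3]=2 ship[1->2]=1 ship[0->1]=2 prod=4 -> [14 9 1 4]
Step 4: demand=3,sold=3 ship[2->3]=1 ship[1->2]=1 ship[0->1]=2 prod=4 -> [16 10 1 2]
Step 5: demand=3,sold=2 ship[2->3]=1 ship[1->2]=1 ship[0->1]=2 prod=4 -> [18 11 1 1]
Step 6: demand=3,sold=1 ship[2->3]=1 ship[1->2]=1 ship[0->1]=2 prod=4 -> [20 12 1 1]
Step 7: demand=3,sold=1 ship[2->3]=1 ship[1->2]=1 ship[0->1]=2 prod=4 -> [22 13 1 1]
Step 8: demand=3,sold=1 ship[2->3]=1 ship[1->2]=1 ship[0->1]=2 prod=4 -> [24 14 1 1]
Step 9: demand=3,sold=1 ship[2->3]=1 ship[1->2]=1 ship[0->1]=2 prod=4 -> [26 15 1 1]
Step 10: demand=3,sold=1 ship[2->3]=1 ship[1->2]=1 ship[0->1]=2 prod=4 -> [28 16 1 1]
Step 11: demand=3,sold=1 ship[2->3]=1 ship[1->2]=1 ship[0->1]=2 prod=4 -> [30 17 1 1]
Step 12: demand=3,sold=1 ship[2->3]=1 ship[1->2]=1 ship[0->1]=2 prod=4 -> [32 18 1 1]
First stockout at step 5

5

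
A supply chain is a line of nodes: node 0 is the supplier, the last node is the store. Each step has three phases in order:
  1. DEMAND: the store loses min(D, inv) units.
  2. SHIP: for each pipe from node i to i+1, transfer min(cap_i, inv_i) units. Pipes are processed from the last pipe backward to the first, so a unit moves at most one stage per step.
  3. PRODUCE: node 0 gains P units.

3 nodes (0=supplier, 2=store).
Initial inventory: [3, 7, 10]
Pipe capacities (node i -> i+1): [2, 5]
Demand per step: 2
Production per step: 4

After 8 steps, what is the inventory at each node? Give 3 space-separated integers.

Step 1: demand=2,sold=2 ship[1->2]=5 ship[0->1]=2 prod=4 -> inv=[5 4 13]
Step 2: demand=2,sold=2 ship[1->2]=4 ship[0->1]=2 prod=4 -> inv=[7 2 15]
Step 3: demand=2,sold=2 ship[1->2]=2 ship[0->1]=2 prod=4 -> inv=[9 2 15]
Step 4: demand=2,sold=2 ship[1->2]=2 ship[0->1]=2 prod=4 -> inv=[11 2 15]
Step 5: demand=2,sold=2 ship[1->2]=2 ship[0->1]=2 prod=4 -> inv=[13 2 15]
Step 6: demand=2,sold=2 ship[1->2]=2 ship[0->1]=2 prod=4 -> inv=[15 2 15]
Step 7: demand=2,sold=2 ship[1->2]=2 ship[0->1]=2 prod=4 -> inv=[17 2 15]
Step 8: demand=2,sold=2 ship[1->2]=2 ship[0->1]=2 prod=4 -> inv=[19 2 15]

19 2 15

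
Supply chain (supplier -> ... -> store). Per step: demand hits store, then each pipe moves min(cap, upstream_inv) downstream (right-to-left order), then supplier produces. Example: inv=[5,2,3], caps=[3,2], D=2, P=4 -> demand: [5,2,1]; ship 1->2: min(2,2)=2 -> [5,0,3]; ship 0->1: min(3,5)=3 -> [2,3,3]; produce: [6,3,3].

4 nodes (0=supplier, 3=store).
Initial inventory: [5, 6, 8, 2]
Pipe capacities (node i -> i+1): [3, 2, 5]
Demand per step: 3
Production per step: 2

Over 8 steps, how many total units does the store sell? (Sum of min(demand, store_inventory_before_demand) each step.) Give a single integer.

Step 1: sold=2 (running total=2) -> [4 7 5 5]
Step 2: sold=3 (running total=5) -> [3 8 2 7]
Step 3: sold=3 (running total=8) -> [2 9 2 6]
Step 4: sold=3 (running total=11) -> [2 9 2 5]
Step 5: sold=3 (running total=14) -> [2 9 2 4]
Step 6: sold=3 (running total=17) -> [2 9 2 3]
Step 7: sold=3 (running total=20) -> [2 9 2 2]
Step 8: sold=2 (running total=22) -> [2 9 2 2]

Answer: 22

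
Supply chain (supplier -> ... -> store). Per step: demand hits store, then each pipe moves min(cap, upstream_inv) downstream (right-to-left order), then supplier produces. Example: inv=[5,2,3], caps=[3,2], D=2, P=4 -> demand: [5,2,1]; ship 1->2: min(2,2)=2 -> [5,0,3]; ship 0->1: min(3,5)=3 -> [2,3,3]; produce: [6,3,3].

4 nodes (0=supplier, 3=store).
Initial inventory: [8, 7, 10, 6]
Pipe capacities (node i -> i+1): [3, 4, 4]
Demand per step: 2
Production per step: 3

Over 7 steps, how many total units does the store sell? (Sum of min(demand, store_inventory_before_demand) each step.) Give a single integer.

Step 1: sold=2 (running total=2) -> [8 6 10 8]
Step 2: sold=2 (running total=4) -> [8 5 10 10]
Step 3: sold=2 (running total=6) -> [8 4 10 12]
Step 4: sold=2 (running total=8) -> [8 3 10 14]
Step 5: sold=2 (running total=10) -> [8 3 9 16]
Step 6: sold=2 (running total=12) -> [8 3 8 18]
Step 7: sold=2 (running total=14) -> [8 3 7 20]

Answer: 14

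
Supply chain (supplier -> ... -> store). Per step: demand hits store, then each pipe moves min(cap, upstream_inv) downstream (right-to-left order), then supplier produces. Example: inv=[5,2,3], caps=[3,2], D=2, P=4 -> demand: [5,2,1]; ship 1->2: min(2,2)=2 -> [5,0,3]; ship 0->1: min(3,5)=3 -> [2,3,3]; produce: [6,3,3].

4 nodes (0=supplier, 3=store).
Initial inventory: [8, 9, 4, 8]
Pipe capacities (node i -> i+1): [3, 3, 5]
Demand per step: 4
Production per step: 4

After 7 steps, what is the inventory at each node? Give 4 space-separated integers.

Step 1: demand=4,sold=4 ship[2->3]=4 ship[1->2]=3 ship[0->1]=3 prod=4 -> inv=[9 9 3 8]
Step 2: demand=4,sold=4 ship[2->3]=3 ship[1->2]=3 ship[0->1]=3 prod=4 -> inv=[10 9 3 7]
Step 3: demand=4,sold=4 ship[2->3]=3 ship[1->2]=3 ship[0->1]=3 prod=4 -> inv=[11 9 3 6]
Step 4: demand=4,sold=4 ship[2->3]=3 ship[1->2]=3 ship[0->1]=3 prod=4 -> inv=[12 9 3 5]
Step 5: demand=4,sold=4 ship[2->3]=3 ship[1->2]=3 ship[0->1]=3 prod=4 -> inv=[13 9 3 4]
Step 6: demand=4,sold=4 ship[2->3]=3 ship[1->2]=3 ship[0->1]=3 prod=4 -> inv=[14 9 3 3]
Step 7: demand=4,sold=3 ship[2->3]=3 ship[1->2]=3 ship[0->1]=3 prod=4 -> inv=[15 9 3 3]

15 9 3 3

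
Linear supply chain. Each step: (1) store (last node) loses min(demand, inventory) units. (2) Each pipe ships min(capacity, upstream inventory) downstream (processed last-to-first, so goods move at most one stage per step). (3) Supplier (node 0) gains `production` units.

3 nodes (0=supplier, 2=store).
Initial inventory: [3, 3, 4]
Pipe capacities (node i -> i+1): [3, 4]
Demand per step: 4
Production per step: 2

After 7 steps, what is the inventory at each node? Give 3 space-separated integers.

Step 1: demand=4,sold=4 ship[1->2]=3 ship[0->1]=3 prod=2 -> inv=[2 3 3]
Step 2: demand=4,sold=3 ship[1->2]=3 ship[0->1]=2 prod=2 -> inv=[2 2 3]
Step 3: demand=4,sold=3 ship[1->2]=2 ship[0->1]=2 prod=2 -> inv=[2 2 2]
Step 4: demand=4,sold=2 ship[1->2]=2 ship[0->1]=2 prod=2 -> inv=[2 2 2]
Step 5: demand=4,sold=2 ship[1->2]=2 ship[0->1]=2 prod=2 -> inv=[2 2 2]
Step 6: demand=4,sold=2 ship[1->2]=2 ship[0->1]=2 prod=2 -> inv=[2 2 2]
Step 7: demand=4,sold=2 ship[1->2]=2 ship[0->1]=2 prod=2 -> inv=[2 2 2]

2 2 2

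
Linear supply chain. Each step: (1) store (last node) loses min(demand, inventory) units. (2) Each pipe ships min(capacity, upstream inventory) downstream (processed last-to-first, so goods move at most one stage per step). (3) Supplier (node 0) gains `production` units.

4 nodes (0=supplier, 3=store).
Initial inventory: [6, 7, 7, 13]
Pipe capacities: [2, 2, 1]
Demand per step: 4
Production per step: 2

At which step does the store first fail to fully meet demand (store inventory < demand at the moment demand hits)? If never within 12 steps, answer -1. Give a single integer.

Step 1: demand=4,sold=4 ship[2->3]=1 ship[1->2]=2 ship[0->1]=2 prod=2 -> [6 7 8 10]
Step 2: demand=4,sold=4 ship[2->3]=1 ship[1->2]=2 ship[0->1]=2 prod=2 -> [6 7 9 7]
Step 3: demand=4,sold=4 ship[2->3]=1 ship[1->2]=2 ship[0->1]=2 prod=2 -> [6 7 10 4]
Step 4: demand=4,sold=4 ship[2->3]=1 ship[1->2]=2 ship[0->1]=2 prod=2 -> [6 7 11 1]
Step 5: demand=4,sold=1 ship[2->3]=1 ship[1->2]=2 ship[0->1]=2 prod=2 -> [6 7 12 1]
Step 6: demand=4,sold=1 ship[2->3]=1 ship[1->2]=2 ship[0->1]=2 prod=2 -> [6 7 13 1]
Step 7: demand=4,sold=1 ship[2->3]=1 ship[1->2]=2 ship[0->1]=2 prod=2 -> [6 7 14 1]
Step 8: demand=4,sold=1 ship[2->3]=1 ship[1->2]=2 ship[0->1]=2 prod=2 -> [6 7 15 1]
Step 9: demand=4,sold=1 ship[2->3]=1 ship[1->2]=2 ship[0->1]=2 prod=2 -> [6 7 16 1]
Step 10: demand=4,sold=1 ship[2->3]=1 ship[1->2]=2 ship[0->1]=2 prod=2 -> [6 7 17 1]
Step 11: demand=4,sold=1 ship[2->3]=1 ship[1->2]=2 ship[0->1]=2 prod=2 -> [6 7 18 1]
Step 12: demand=4,sold=1 ship[2->3]=1 ship[1->2]=2 ship[0->1]=2 prod=2 -> [6 7 19 1]
First stockout at step 5

5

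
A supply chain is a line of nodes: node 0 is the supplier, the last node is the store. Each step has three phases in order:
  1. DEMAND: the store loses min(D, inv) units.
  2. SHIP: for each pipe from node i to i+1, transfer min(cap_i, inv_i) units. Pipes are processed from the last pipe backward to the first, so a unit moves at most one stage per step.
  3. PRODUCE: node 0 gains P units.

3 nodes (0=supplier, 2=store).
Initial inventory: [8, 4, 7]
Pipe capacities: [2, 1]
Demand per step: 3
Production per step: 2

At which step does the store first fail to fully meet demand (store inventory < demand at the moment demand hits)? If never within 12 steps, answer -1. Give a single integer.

Step 1: demand=3,sold=3 ship[1->2]=1 ship[0->1]=2 prod=2 -> [8 5 5]
Step 2: demand=3,sold=3 ship[1->2]=1 ship[0->1]=2 prod=2 -> [8 6 3]
Step 3: demand=3,sold=3 ship[1->2]=1 ship[0->1]=2 prod=2 -> [8 7 1]
Step 4: demand=3,sold=1 ship[1->2]=1 ship[0->1]=2 prod=2 -> [8 8 1]
Step 5: demand=3,sold=1 ship[1->2]=1 ship[0->1]=2 prod=2 -> [8 9 1]
Step 6: demand=3,sold=1 ship[1->2]=1 ship[0->1]=2 prod=2 -> [8 10 1]
Step 7: demand=3,sold=1 ship[1->2]=1 ship[0->1]=2 prod=2 -> [8 11 1]
Step 8: demand=3,sold=1 ship[1->2]=1 ship[0->1]=2 prod=2 -> [8 12 1]
Step 9: demand=3,sold=1 ship[1->2]=1 ship[0->1]=2 prod=2 -> [8 13 1]
Step 10: demand=3,sold=1 ship[1->2]=1 ship[0->1]=2 prod=2 -> [8 14 1]
Step 11: demand=3,sold=1 ship[1->2]=1 ship[0->1]=2 prod=2 -> [8 15 1]
Step 12: demand=3,sold=1 ship[1->2]=1 ship[0->1]=2 prod=2 -> [8 16 1]
First stockout at step 4

4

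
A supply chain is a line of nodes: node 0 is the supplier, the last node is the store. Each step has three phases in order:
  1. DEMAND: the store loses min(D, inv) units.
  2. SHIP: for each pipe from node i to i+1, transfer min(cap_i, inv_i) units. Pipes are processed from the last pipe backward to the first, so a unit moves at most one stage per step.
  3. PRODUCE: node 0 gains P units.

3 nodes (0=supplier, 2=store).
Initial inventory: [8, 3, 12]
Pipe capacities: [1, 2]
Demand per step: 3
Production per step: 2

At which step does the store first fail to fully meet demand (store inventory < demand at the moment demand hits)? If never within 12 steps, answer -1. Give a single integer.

Step 1: demand=3,sold=3 ship[1->2]=2 ship[0->1]=1 prod=2 -> [9 2 11]
Step 2: demand=3,sold=3 ship[1->2]=2 ship[0->1]=1 prod=2 -> [10 1 10]
Step 3: demand=3,sold=3 ship[1->2]=1 ship[0->1]=1 prod=2 -> [11 1 8]
Step 4: demand=3,sold=3 ship[1->2]=1 ship[0->1]=1 prod=2 -> [12 1 6]
Step 5: demand=3,sold=3 ship[1->2]=1 ship[0->1]=1 prod=2 -> [13 1 4]
Step 6: demand=3,sold=3 ship[1->2]=1 ship[0->1]=1 prod=2 -> [14 1 2]
Step 7: demand=3,sold=2 ship[1->2]=1 ship[0->1]=1 prod=2 -> [15 1 1]
Step 8: demand=3,sold=1 ship[1->2]=1 ship[0->1]=1 prod=2 -> [16 1 1]
Step 9: demand=3,sold=1 ship[1->2]=1 ship[0->1]=1 prod=2 -> [17 1 1]
Step 10: demand=3,sold=1 ship[1->2]=1 ship[0->1]=1 prod=2 -> [18 1 1]
Step 11: demand=3,sold=1 ship[1->2]=1 ship[0->1]=1 prod=2 -> [19 1 1]
Step 12: demand=3,sold=1 ship[1->2]=1 ship[0->1]=1 prod=2 -> [20 1 1]
First stockout at step 7

7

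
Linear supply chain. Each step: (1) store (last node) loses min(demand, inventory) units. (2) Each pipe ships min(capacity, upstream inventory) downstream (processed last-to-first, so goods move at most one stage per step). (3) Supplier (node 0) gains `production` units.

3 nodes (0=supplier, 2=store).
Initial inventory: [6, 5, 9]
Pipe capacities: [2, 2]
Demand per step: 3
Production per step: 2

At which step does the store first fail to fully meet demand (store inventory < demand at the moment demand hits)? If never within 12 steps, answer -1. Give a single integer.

Step 1: demand=3,sold=3 ship[1->2]=2 ship[0->1]=2 prod=2 -> [6 5 8]
Step 2: demand=3,sold=3 ship[1->2]=2 ship[0->1]=2 prod=2 -> [6 5 7]
Step 3: demand=3,sold=3 ship[1->2]=2 ship[0->1]=2 prod=2 -> [6 5 6]
Step 4: demand=3,sold=3 ship[1->2]=2 ship[0->1]=2 prod=2 -> [6 5 5]
Step 5: demand=3,sold=3 ship[1->2]=2 ship[0->1]=2 prod=2 -> [6 5 4]
Step 6: demand=3,sold=3 ship[1->2]=2 ship[0->1]=2 prod=2 -> [6 5 3]
Step 7: demand=3,sold=3 ship[1->2]=2 ship[0->1]=2 prod=2 -> [6 5 2]
Step 8: demand=3,sold=2 ship[1->2]=2 ship[0->1]=2 prod=2 -> [6 5 2]
Step 9: demand=3,sold=2 ship[1->2]=2 ship[0->1]=2 prod=2 -> [6 5 2]
Step 10: demand=3,sold=2 ship[1->2]=2 ship[0->1]=2 prod=2 -> [6 5 2]
Step 11: demand=3,sold=2 ship[1->2]=2 ship[0->1]=2 prod=2 -> [6 5 2]
Step 12: demand=3,sold=2 ship[1->2]=2 ship[0->1]=2 prod=2 -> [6 5 2]
First stockout at step 8

8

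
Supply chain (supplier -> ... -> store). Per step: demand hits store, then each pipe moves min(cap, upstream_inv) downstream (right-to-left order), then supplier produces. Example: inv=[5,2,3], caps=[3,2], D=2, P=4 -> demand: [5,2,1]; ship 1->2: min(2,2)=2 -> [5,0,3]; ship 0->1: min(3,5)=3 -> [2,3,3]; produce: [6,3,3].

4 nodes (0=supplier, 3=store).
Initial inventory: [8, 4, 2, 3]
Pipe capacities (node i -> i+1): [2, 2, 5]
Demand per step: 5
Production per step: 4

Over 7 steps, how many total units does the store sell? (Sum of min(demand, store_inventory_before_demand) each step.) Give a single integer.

Step 1: sold=3 (running total=3) -> [10 4 2 2]
Step 2: sold=2 (running total=5) -> [12 4 2 2]
Step 3: sold=2 (running total=7) -> [14 4 2 2]
Step 4: sold=2 (running total=9) -> [16 4 2 2]
Step 5: sold=2 (running total=11) -> [18 4 2 2]
Step 6: sold=2 (running total=13) -> [20 4 2 2]
Step 7: sold=2 (running total=15) -> [22 4 2 2]

Answer: 15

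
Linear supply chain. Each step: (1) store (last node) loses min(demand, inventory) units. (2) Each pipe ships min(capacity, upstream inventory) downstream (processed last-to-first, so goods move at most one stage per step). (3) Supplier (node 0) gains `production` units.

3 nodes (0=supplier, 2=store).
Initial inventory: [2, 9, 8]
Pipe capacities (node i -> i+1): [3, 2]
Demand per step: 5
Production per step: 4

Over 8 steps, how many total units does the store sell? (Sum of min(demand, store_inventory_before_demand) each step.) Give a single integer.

Step 1: sold=5 (running total=5) -> [4 9 5]
Step 2: sold=5 (running total=10) -> [5 10 2]
Step 3: sold=2 (running total=12) -> [6 11 2]
Step 4: sold=2 (running total=14) -> [7 12 2]
Step 5: sold=2 (running total=16) -> [8 13 2]
Step 6: sold=2 (running total=18) -> [9 14 2]
Step 7: sold=2 (running total=20) -> [10 15 2]
Step 8: sold=2 (running total=22) -> [11 16 2]

Answer: 22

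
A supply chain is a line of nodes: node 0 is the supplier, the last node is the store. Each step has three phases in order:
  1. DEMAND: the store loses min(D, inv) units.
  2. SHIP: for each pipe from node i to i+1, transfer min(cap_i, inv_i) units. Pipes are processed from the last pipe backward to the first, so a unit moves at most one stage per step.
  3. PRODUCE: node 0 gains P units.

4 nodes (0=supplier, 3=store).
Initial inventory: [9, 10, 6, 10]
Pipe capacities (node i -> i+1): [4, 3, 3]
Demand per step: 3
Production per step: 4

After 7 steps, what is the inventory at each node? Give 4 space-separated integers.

Step 1: demand=3,sold=3 ship[2->3]=3 ship[1->2]=3 ship[0->1]=4 prod=4 -> inv=[9 11 6 10]
Step 2: demand=3,sold=3 ship[2->3]=3 ship[1->2]=3 ship[0->1]=4 prod=4 -> inv=[9 12 6 10]
Step 3: demand=3,sold=3 ship[2->3]=3 ship[1->2]=3 ship[0->1]=4 prod=4 -> inv=[9 13 6 10]
Step 4: demand=3,sold=3 ship[2->3]=3 ship[1->2]=3 ship[0->1]=4 prod=4 -> inv=[9 14 6 10]
Step 5: demand=3,sold=3 ship[2->3]=3 ship[1->2]=3 ship[0->1]=4 prod=4 -> inv=[9 15 6 10]
Step 6: demand=3,sold=3 ship[2->3]=3 ship[1->2]=3 ship[0->1]=4 prod=4 -> inv=[9 16 6 10]
Step 7: demand=3,sold=3 ship[2->3]=3 ship[1->2]=3 ship[0->1]=4 prod=4 -> inv=[9 17 6 10]

9 17 6 10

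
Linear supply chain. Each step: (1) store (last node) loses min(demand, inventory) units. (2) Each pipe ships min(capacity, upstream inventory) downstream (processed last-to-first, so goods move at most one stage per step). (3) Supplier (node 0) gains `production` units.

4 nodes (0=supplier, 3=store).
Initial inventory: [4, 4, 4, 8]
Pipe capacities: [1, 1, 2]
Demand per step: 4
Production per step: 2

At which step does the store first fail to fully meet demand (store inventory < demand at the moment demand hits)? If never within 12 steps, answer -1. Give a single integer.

Step 1: demand=4,sold=4 ship[2->3]=2 ship[1->2]=1 ship[0->1]=1 prod=2 -> [5 4 3 6]
Step 2: demand=4,sold=4 ship[2->3]=2 ship[1->2]=1 ship[0->1]=1 prod=2 -> [6 4 2 4]
Step 3: demand=4,sold=4 ship[2->3]=2 ship[1->2]=1 ship[0->1]=1 prod=2 -> [7 4 1 2]
Step 4: demand=4,sold=2 ship[2->3]=1 ship[1->2]=1 ship[0->1]=1 prod=2 -> [8 4 1 1]
Step 5: demand=4,sold=1 ship[2->3]=1 ship[1->2]=1 ship[0->1]=1 prod=2 -> [9 4 1 1]
Step 6: demand=4,sold=1 ship[2->3]=1 ship[1->2]=1 ship[0->1]=1 prod=2 -> [10 4 1 1]
Step 7: demand=4,sold=1 ship[2->3]=1 ship[1->2]=1 ship[0->1]=1 prod=2 -> [11 4 1 1]
Step 8: demand=4,sold=1 ship[2->3]=1 ship[1->2]=1 ship[0->1]=1 prod=2 -> [12 4 1 1]
Step 9: demand=4,sold=1 ship[2->3]=1 ship[1->2]=1 ship[0->1]=1 prod=2 -> [13 4 1 1]
Step 10: demand=4,sold=1 ship[2->3]=1 ship[1->2]=1 ship[0->1]=1 prod=2 -> [14 4 1 1]
Step 11: demand=4,sold=1 ship[2->3]=1 ship[1->2]=1 ship[0->1]=1 prod=2 -> [15 4 1 1]
Step 12: demand=4,sold=1 ship[2->3]=1 ship[1->2]=1 ship[0->1]=1 prod=2 -> [16 4 1 1]
First stockout at step 4

4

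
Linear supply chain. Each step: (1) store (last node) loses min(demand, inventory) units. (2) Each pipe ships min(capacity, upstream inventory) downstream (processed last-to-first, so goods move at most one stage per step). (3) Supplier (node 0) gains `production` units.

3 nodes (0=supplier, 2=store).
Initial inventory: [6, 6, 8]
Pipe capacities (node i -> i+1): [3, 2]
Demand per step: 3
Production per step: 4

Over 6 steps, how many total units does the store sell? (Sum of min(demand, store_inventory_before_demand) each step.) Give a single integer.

Answer: 18

Derivation:
Step 1: sold=3 (running total=3) -> [7 7 7]
Step 2: sold=3 (running total=6) -> [8 8 6]
Step 3: sold=3 (running total=9) -> [9 9 5]
Step 4: sold=3 (running total=12) -> [10 10 4]
Step 5: sold=3 (running total=15) -> [11 11 3]
Step 6: sold=3 (running total=18) -> [12 12 2]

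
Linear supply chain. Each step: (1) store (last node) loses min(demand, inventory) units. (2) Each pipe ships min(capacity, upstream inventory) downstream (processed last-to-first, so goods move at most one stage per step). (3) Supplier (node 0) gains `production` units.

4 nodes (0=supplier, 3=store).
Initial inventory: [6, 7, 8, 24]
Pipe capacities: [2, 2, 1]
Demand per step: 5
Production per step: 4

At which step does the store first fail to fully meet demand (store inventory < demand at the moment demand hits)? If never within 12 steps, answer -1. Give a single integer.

Step 1: demand=5,sold=5 ship[2->3]=1 ship[1->2]=2 ship[0->1]=2 prod=4 -> [8 7 9 20]
Step 2: demand=5,sold=5 ship[2->3]=1 ship[1->2]=2 ship[0->1]=2 prod=4 -> [10 7 10 16]
Step 3: demand=5,sold=5 ship[2->3]=1 ship[1->2]=2 ship[0->1]=2 prod=4 -> [12 7 11 12]
Step 4: demand=5,sold=5 ship[2->3]=1 ship[1->2]=2 ship[0->1]=2 prod=4 -> [14 7 12 8]
Step 5: demand=5,sold=5 ship[2->3]=1 ship[1->2]=2 ship[0->1]=2 prod=4 -> [16 7 13 4]
Step 6: demand=5,sold=4 ship[2->3]=1 ship[1->2]=2 ship[0->1]=2 prod=4 -> [18 7 14 1]
Step 7: demand=5,sold=1 ship[2->3]=1 ship[1->2]=2 ship[0->1]=2 prod=4 -> [20 7 15 1]
Step 8: demand=5,sold=1 ship[2->3]=1 ship[1->2]=2 ship[0->1]=2 prod=4 -> [22 7 16 1]
Step 9: demand=5,sold=1 ship[2->3]=1 ship[1->2]=2 ship[0->1]=2 prod=4 -> [24 7 17 1]
Step 10: demand=5,sold=1 ship[2->3]=1 ship[1->2]=2 ship[0->1]=2 prod=4 -> [26 7 18 1]
Step 11: demand=5,sold=1 ship[2->3]=1 ship[1->2]=2 ship[0->1]=2 prod=4 -> [28 7 19 1]
Step 12: demand=5,sold=1 ship[2->3]=1 ship[1->2]=2 ship[0->1]=2 prod=4 -> [30 7 20 1]
First stockout at step 6

6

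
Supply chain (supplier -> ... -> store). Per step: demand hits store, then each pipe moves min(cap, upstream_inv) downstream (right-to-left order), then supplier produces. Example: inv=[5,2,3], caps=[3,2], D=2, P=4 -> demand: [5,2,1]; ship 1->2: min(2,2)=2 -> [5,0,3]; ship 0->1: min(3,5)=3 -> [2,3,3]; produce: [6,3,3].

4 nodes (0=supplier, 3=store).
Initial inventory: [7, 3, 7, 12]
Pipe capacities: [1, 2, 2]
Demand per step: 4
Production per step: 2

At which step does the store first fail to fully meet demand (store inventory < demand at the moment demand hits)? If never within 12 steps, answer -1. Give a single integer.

Step 1: demand=4,sold=4 ship[2->3]=2 ship[1->2]=2 ship[0->1]=1 prod=2 -> [8 2 7 10]
Step 2: demand=4,sold=4 ship[2->3]=2 ship[1->2]=2 ship[0->1]=1 prod=2 -> [9 1 7 8]
Step 3: demand=4,sold=4 ship[2->3]=2 ship[1->2]=1 ship[0->1]=1 prod=2 -> [10 1 6 6]
Step 4: demand=4,sold=4 ship[2->3]=2 ship[1->2]=1 ship[0->1]=1 prod=2 -> [11 1 5 4]
Step 5: demand=4,sold=4 ship[2->3]=2 ship[1->2]=1 ship[0->1]=1 prod=2 -> [12 1 4 2]
Step 6: demand=4,sold=2 ship[2->3]=2 ship[1->2]=1 ship[0->1]=1 prod=2 -> [13 1 3 2]
Step 7: demand=4,sold=2 ship[2->3]=2 ship[1->2]=1 ship[0->1]=1 prod=2 -> [14 1 2 2]
Step 8: demand=4,sold=2 ship[2->3]=2 ship[1->2]=1 ship[0->1]=1 prod=2 -> [15 1 1 2]
Step 9: demand=4,sold=2 ship[2->3]=1 ship[1->2]=1 ship[0->1]=1 prod=2 -> [16 1 1 1]
Step 10: demand=4,sold=1 ship[2->3]=1 ship[1->2]=1 ship[0->1]=1 prod=2 -> [17 1 1 1]
Step 11: demand=4,sold=1 ship[2->3]=1 ship[1->2]=1 ship[0->1]=1 prod=2 -> [18 1 1 1]
Step 12: demand=4,sold=1 ship[2->3]=1 ship[1->2]=1 ship[0->1]=1 prod=2 -> [19 1 1 1]
First stockout at step 6

6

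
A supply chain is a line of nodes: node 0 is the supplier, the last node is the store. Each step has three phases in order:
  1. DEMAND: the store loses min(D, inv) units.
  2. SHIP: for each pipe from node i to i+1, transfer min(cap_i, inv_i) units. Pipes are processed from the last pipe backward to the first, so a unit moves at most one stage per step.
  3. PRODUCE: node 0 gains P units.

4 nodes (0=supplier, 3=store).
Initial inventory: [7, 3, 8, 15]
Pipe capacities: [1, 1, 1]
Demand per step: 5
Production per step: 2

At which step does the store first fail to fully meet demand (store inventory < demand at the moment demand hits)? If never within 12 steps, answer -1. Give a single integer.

Step 1: demand=5,sold=5 ship[2->3]=1 ship[1->2]=1 ship[0->1]=1 prod=2 -> [8 3 8 11]
Step 2: demand=5,sold=5 ship[2->3]=1 ship[1->2]=1 ship[0->1]=1 prod=2 -> [9 3 8 7]
Step 3: demand=5,sold=5 ship[2->3]=1 ship[1->2]=1 ship[0->1]=1 prod=2 -> [10 3 8 3]
Step 4: demand=5,sold=3 ship[2->3]=1 ship[1->2]=1 ship[0->1]=1 prod=2 -> [11 3 8 1]
Step 5: demand=5,sold=1 ship[2->3]=1 ship[1->2]=1 ship[0->1]=1 prod=2 -> [12 3 8 1]
Step 6: demand=5,sold=1 ship[2->3]=1 ship[1->2]=1 ship[0->1]=1 prod=2 -> [13 3 8 1]
Step 7: demand=5,sold=1 ship[2->3]=1 ship[1->2]=1 ship[0->1]=1 prod=2 -> [14 3 8 1]
Step 8: demand=5,sold=1 ship[2->3]=1 ship[1->2]=1 ship[0->1]=1 prod=2 -> [15 3 8 1]
Step 9: demand=5,sold=1 ship[2->3]=1 ship[1->2]=1 ship[0->1]=1 prod=2 -> [16 3 8 1]
Step 10: demand=5,sold=1 ship[2->3]=1 ship[1->2]=1 ship[0->1]=1 prod=2 -> [17 3 8 1]
Step 11: demand=5,sold=1 ship[2->3]=1 ship[1->2]=1 ship[0->1]=1 prod=2 -> [18 3 8 1]
Step 12: demand=5,sold=1 ship[2->3]=1 ship[1->2]=1 ship[0->1]=1 prod=2 -> [19 3 8 1]
First stockout at step 4

4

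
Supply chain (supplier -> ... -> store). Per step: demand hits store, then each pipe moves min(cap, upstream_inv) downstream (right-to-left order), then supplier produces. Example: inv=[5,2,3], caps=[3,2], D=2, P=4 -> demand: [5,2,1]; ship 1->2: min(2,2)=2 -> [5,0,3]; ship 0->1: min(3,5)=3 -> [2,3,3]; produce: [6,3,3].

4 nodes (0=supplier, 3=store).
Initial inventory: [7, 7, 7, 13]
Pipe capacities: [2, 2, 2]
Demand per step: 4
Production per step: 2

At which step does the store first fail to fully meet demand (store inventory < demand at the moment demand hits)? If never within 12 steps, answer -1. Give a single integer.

Step 1: demand=4,sold=4 ship[2->3]=2 ship[1->2]=2 ship[0->1]=2 prod=2 -> [7 7 7 11]
Step 2: demand=4,sold=4 ship[2->3]=2 ship[1->2]=2 ship[0->1]=2 prod=2 -> [7 7 7 9]
Step 3: demand=4,sold=4 ship[2->3]=2 ship[1->2]=2 ship[0->1]=2 prod=2 -> [7 7 7 7]
Step 4: demand=4,sold=4 ship[2->3]=2 ship[1->2]=2 ship[0->1]=2 prod=2 -> [7 7 7 5]
Step 5: demand=4,sold=4 ship[2->3]=2 ship[1->2]=2 ship[0->1]=2 prod=2 -> [7 7 7 3]
Step 6: demand=4,sold=3 ship[2->3]=2 ship[1->2]=2 ship[0->1]=2 prod=2 -> [7 7 7 2]
Step 7: demand=4,sold=2 ship[2->3]=2 ship[1->2]=2 ship[0->1]=2 prod=2 -> [7 7 7 2]
Step 8: demand=4,sold=2 ship[2->3]=2 ship[1->2]=2 ship[0->1]=2 prod=2 -> [7 7 7 2]
Step 9: demand=4,sold=2 ship[2->3]=2 ship[1->2]=2 ship[0->1]=2 prod=2 -> [7 7 7 2]
Step 10: demand=4,sold=2 ship[2->3]=2 ship[1->2]=2 ship[0->1]=2 prod=2 -> [7 7 7 2]
Step 11: demand=4,sold=2 ship[2->3]=2 ship[1->2]=2 ship[0->1]=2 prod=2 -> [7 7 7 2]
Step 12: demand=4,sold=2 ship[2->3]=2 ship[1->2]=2 ship[0->1]=2 prod=2 -> [7 7 7 2]
First stockout at step 6

6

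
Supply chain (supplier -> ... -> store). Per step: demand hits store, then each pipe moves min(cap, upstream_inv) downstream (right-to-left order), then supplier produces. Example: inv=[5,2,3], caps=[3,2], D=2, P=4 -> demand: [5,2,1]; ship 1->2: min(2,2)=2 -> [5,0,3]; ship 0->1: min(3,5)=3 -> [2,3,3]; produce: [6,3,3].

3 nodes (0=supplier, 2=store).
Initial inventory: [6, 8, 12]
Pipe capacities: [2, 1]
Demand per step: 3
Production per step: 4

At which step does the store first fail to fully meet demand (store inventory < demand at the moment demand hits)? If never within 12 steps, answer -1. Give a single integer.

Step 1: demand=3,sold=3 ship[1->2]=1 ship[0->1]=2 prod=4 -> [8 9 10]
Step 2: demand=3,sold=3 ship[1->2]=1 ship[0->1]=2 prod=4 -> [10 10 8]
Step 3: demand=3,sold=3 ship[1->2]=1 ship[0->1]=2 prod=4 -> [12 11 6]
Step 4: demand=3,sold=3 ship[1->2]=1 ship[0->1]=2 prod=4 -> [14 12 4]
Step 5: demand=3,sold=3 ship[1->2]=1 ship[0->1]=2 prod=4 -> [16 13 2]
Step 6: demand=3,sold=2 ship[1->2]=1 ship[0->1]=2 prod=4 -> [18 14 1]
Step 7: demand=3,sold=1 ship[1->2]=1 ship[0->1]=2 prod=4 -> [20 15 1]
Step 8: demand=3,sold=1 ship[1->2]=1 ship[0->1]=2 prod=4 -> [22 16 1]
Step 9: demand=3,sold=1 ship[1->2]=1 ship[0->1]=2 prod=4 -> [24 17 1]
Step 10: demand=3,sold=1 ship[1->2]=1 ship[0->1]=2 prod=4 -> [26 18 1]
Step 11: demand=3,sold=1 ship[1->2]=1 ship[0->1]=2 prod=4 -> [28 19 1]
Step 12: demand=3,sold=1 ship[1->2]=1 ship[0->1]=2 prod=4 -> [30 20 1]
First stockout at step 6

6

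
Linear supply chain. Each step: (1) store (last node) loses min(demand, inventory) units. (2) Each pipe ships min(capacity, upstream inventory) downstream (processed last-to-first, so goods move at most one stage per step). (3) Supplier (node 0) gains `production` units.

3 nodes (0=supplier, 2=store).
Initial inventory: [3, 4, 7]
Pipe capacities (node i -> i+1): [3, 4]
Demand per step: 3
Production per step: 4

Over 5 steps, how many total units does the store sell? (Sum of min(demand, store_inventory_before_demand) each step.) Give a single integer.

Answer: 15

Derivation:
Step 1: sold=3 (running total=3) -> [4 3 8]
Step 2: sold=3 (running total=6) -> [5 3 8]
Step 3: sold=3 (running total=9) -> [6 3 8]
Step 4: sold=3 (running total=12) -> [7 3 8]
Step 5: sold=3 (running total=15) -> [8 3 8]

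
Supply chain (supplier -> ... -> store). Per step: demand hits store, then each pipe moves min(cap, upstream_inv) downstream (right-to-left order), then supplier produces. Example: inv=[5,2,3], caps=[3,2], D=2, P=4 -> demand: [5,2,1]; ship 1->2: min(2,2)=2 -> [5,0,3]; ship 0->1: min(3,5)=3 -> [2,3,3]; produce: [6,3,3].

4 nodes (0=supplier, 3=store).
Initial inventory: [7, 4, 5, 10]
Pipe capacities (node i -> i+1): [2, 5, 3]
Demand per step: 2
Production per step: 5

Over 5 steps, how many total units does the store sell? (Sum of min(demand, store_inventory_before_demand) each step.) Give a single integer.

Answer: 10

Derivation:
Step 1: sold=2 (running total=2) -> [10 2 6 11]
Step 2: sold=2 (running total=4) -> [13 2 5 12]
Step 3: sold=2 (running total=6) -> [16 2 4 13]
Step 4: sold=2 (running total=8) -> [19 2 3 14]
Step 5: sold=2 (running total=10) -> [22 2 2 15]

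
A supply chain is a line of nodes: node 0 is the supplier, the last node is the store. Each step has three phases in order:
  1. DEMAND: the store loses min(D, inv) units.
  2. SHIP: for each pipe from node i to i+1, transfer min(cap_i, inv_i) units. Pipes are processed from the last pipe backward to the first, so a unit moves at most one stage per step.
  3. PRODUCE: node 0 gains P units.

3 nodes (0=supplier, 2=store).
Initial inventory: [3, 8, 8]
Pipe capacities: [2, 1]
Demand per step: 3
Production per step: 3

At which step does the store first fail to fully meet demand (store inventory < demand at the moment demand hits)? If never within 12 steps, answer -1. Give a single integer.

Step 1: demand=3,sold=3 ship[1->2]=1 ship[0->1]=2 prod=3 -> [4 9 6]
Step 2: demand=3,sold=3 ship[1->2]=1 ship[0->1]=2 prod=3 -> [5 10 4]
Step 3: demand=3,sold=3 ship[1->2]=1 ship[0->1]=2 prod=3 -> [6 11 2]
Step 4: demand=3,sold=2 ship[1->2]=1 ship[0->1]=2 prod=3 -> [7 12 1]
Step 5: demand=3,sold=1 ship[1->2]=1 ship[0->1]=2 prod=3 -> [8 13 1]
Step 6: demand=3,sold=1 ship[1->2]=1 ship[0->1]=2 prod=3 -> [9 14 1]
Step 7: demand=3,sold=1 ship[1->2]=1 ship[0->1]=2 prod=3 -> [10 15 1]
Step 8: demand=3,sold=1 ship[1->2]=1 ship[0->1]=2 prod=3 -> [11 16 1]
Step 9: demand=3,sold=1 ship[1->2]=1 ship[0->1]=2 prod=3 -> [12 17 1]
Step 10: demand=3,sold=1 ship[1->2]=1 ship[0->1]=2 prod=3 -> [13 18 1]
Step 11: demand=3,sold=1 ship[1->2]=1 ship[0->1]=2 prod=3 -> [14 19 1]
Step 12: demand=3,sold=1 ship[1->2]=1 ship[0->1]=2 prod=3 -> [15 20 1]
First stockout at step 4

4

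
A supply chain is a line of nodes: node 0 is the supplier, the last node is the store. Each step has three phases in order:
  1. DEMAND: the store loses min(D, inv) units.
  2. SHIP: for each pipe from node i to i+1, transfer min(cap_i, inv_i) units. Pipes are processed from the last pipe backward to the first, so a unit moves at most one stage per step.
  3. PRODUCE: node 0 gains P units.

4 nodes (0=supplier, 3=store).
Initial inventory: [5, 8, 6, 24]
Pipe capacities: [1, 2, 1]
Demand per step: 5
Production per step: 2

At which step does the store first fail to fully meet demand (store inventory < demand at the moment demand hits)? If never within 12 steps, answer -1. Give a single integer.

Step 1: demand=5,sold=5 ship[2->3]=1 ship[1->2]=2 ship[0->1]=1 prod=2 -> [6 7 7 20]
Step 2: demand=5,sold=5 ship[2->3]=1 ship[1->2]=2 ship[0->1]=1 prod=2 -> [7 6 8 16]
Step 3: demand=5,sold=5 ship[2->3]=1 ship[1->2]=2 ship[0->1]=1 prod=2 -> [8 5 9 12]
Step 4: demand=5,sold=5 ship[2->3]=1 ship[1->2]=2 ship[0->1]=1 prod=2 -> [9 4 10 8]
Step 5: demand=5,sold=5 ship[2->3]=1 ship[1->2]=2 ship[0->1]=1 prod=2 -> [10 3 11 4]
Step 6: demand=5,sold=4 ship[2->3]=1 ship[1->2]=2 ship[0->1]=1 prod=2 -> [11 2 12 1]
Step 7: demand=5,sold=1 ship[2->3]=1 ship[1->2]=2 ship[0->1]=1 prod=2 -> [12 1 13 1]
Step 8: demand=5,sold=1 ship[2->3]=1 ship[1->2]=1 ship[0->1]=1 prod=2 -> [13 1 13 1]
Step 9: demand=5,sold=1 ship[2->3]=1 ship[1->2]=1 ship[0->1]=1 prod=2 -> [14 1 13 1]
Step 10: demand=5,sold=1 ship[2->3]=1 ship[1->2]=1 ship[0->1]=1 prod=2 -> [15 1 13 1]
Step 11: demand=5,sold=1 ship[2->3]=1 ship[1->2]=1 ship[0->1]=1 prod=2 -> [16 1 13 1]
Step 12: demand=5,sold=1 ship[2->3]=1 ship[1->2]=1 ship[0->1]=1 prod=2 -> [17 1 13 1]
First stockout at step 6

6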